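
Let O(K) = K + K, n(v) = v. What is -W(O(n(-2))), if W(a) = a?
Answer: 4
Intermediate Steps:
O(K) = 2*K
-W(O(n(-2))) = -2*(-2) = -1*(-4) = 4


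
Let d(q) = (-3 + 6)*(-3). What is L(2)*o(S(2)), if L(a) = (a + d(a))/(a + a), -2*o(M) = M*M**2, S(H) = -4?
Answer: -56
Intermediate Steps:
d(q) = -9 (d(q) = 3*(-3) = -9)
o(M) = -M**3/2 (o(M) = -M*M**2/2 = -M**3/2)
L(a) = (-9 + a)/(2*a) (L(a) = (a - 9)/(a + a) = (-9 + a)/((2*a)) = (-9 + a)*(1/(2*a)) = (-9 + a)/(2*a))
L(2)*o(S(2)) = ((1/2)*(-9 + 2)/2)*(-1/2*(-4)**3) = ((1/2)*(1/2)*(-7))*(-1/2*(-64)) = -7/4*32 = -56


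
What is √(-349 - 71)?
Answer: 2*I*√105 ≈ 20.494*I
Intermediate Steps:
√(-349 - 71) = √(-420) = 2*I*√105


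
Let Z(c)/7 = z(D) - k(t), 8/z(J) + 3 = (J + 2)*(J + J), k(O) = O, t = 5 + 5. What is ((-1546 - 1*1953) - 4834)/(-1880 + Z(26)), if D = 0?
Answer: 24999/5906 ≈ 4.2328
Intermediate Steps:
t = 10
z(J) = 8/(-3 + 2*J*(2 + J)) (z(J) = 8/(-3 + (J + 2)*(J + J)) = 8/(-3 + (2 + J)*(2*J)) = 8/(-3 + 2*J*(2 + J)))
Z(c) = -266/3 (Z(c) = 7*(8/(-3 + 2*0**2 + 4*0) - 1*10) = 7*(8/(-3 + 2*0 + 0) - 10) = 7*(8/(-3 + 0 + 0) - 10) = 7*(8/(-3) - 10) = 7*(8*(-1/3) - 10) = 7*(-8/3 - 10) = 7*(-38/3) = -266/3)
((-1546 - 1*1953) - 4834)/(-1880 + Z(26)) = ((-1546 - 1*1953) - 4834)/(-1880 - 266/3) = ((-1546 - 1953) - 4834)/(-5906/3) = (-3499 - 4834)*(-3/5906) = -8333*(-3/5906) = 24999/5906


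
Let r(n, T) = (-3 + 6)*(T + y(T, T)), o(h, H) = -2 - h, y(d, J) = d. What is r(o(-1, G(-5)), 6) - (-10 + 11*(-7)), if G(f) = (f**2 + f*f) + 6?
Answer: 123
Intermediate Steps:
G(f) = 6 + 2*f**2 (G(f) = (f**2 + f**2) + 6 = 2*f**2 + 6 = 6 + 2*f**2)
r(n, T) = 6*T (r(n, T) = (-3 + 6)*(T + T) = 3*(2*T) = 6*T)
r(o(-1, G(-5)), 6) - (-10 + 11*(-7)) = 6*6 - (-10 + 11*(-7)) = 36 - (-10 - 77) = 36 - 1*(-87) = 36 + 87 = 123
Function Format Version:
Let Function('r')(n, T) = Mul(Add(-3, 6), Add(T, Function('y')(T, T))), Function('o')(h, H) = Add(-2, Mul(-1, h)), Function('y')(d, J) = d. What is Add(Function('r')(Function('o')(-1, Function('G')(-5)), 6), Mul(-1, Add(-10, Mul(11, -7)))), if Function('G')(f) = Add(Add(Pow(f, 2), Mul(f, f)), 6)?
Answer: 123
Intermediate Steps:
Function('G')(f) = Add(6, Mul(2, Pow(f, 2))) (Function('G')(f) = Add(Add(Pow(f, 2), Pow(f, 2)), 6) = Add(Mul(2, Pow(f, 2)), 6) = Add(6, Mul(2, Pow(f, 2))))
Function('r')(n, T) = Mul(6, T) (Function('r')(n, T) = Mul(Add(-3, 6), Add(T, T)) = Mul(3, Mul(2, T)) = Mul(6, T))
Add(Function('r')(Function('o')(-1, Function('G')(-5)), 6), Mul(-1, Add(-10, Mul(11, -7)))) = Add(Mul(6, 6), Mul(-1, Add(-10, Mul(11, -7)))) = Add(36, Mul(-1, Add(-10, -77))) = Add(36, Mul(-1, -87)) = Add(36, 87) = 123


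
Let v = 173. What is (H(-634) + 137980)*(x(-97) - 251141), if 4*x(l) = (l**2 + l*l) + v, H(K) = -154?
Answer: -67918792149/2 ≈ -3.3959e+10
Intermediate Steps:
x(l) = 173/4 + l**2/2 (x(l) = ((l**2 + l*l) + 173)/4 = ((l**2 + l**2) + 173)/4 = (2*l**2 + 173)/4 = (173 + 2*l**2)/4 = 173/4 + l**2/2)
(H(-634) + 137980)*(x(-97) - 251141) = (-154 + 137980)*((173/4 + (1/2)*(-97)**2) - 251141) = 137826*((173/4 + (1/2)*9409) - 251141) = 137826*((173/4 + 9409/2) - 251141) = 137826*(18991/4 - 251141) = 137826*(-985573/4) = -67918792149/2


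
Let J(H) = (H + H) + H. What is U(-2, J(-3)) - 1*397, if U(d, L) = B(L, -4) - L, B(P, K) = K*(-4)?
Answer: -372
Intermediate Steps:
B(P, K) = -4*K
J(H) = 3*H (J(H) = 2*H + H = 3*H)
U(d, L) = 16 - L (U(d, L) = -4*(-4) - L = 16 - L)
U(-2, J(-3)) - 1*397 = (16 - 3*(-3)) - 1*397 = (16 - 1*(-9)) - 397 = (16 + 9) - 397 = 25 - 397 = -372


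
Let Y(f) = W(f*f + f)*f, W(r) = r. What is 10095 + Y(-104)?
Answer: -1103953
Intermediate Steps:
Y(f) = f*(f + f²) (Y(f) = (f*f + f)*f = (f² + f)*f = (f + f²)*f = f*(f + f²))
10095 + Y(-104) = 10095 + (-104)²*(1 - 104) = 10095 + 10816*(-103) = 10095 - 1114048 = -1103953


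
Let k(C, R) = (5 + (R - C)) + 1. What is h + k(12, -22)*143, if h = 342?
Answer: -3662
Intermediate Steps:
k(C, R) = 6 + R - C (k(C, R) = (5 + R - C) + 1 = 6 + R - C)
h + k(12, -22)*143 = 342 + (6 - 22 - 1*12)*143 = 342 + (6 - 22 - 12)*143 = 342 - 28*143 = 342 - 4004 = -3662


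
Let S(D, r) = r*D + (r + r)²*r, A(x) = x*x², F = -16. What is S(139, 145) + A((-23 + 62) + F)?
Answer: 12226822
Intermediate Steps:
A(x) = x³
S(D, r) = 4*r³ + D*r (S(D, r) = D*r + (2*r)²*r = D*r + (4*r²)*r = D*r + 4*r³ = 4*r³ + D*r)
S(139, 145) + A((-23 + 62) + F) = 145*(139 + 4*145²) + ((-23 + 62) - 16)³ = 145*(139 + 4*21025) + (39 - 16)³ = 145*(139 + 84100) + 23³ = 145*84239 + 12167 = 12214655 + 12167 = 12226822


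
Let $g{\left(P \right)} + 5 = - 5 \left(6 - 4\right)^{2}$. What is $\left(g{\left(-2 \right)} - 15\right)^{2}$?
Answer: $1600$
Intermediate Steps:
$g{\left(P \right)} = -25$ ($g{\left(P \right)} = -5 - 5 \left(6 - 4\right)^{2} = -5 - 5 \cdot 2^{2} = -5 - 20 = -25$)
$\left(g{\left(-2 \right)} - 15\right)^{2} = \left(-25 - 15\right)^{2} = \left(-40\right)^{2} = 1600$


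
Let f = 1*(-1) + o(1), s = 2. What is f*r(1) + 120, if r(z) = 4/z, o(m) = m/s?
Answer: 118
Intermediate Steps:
o(m) = m/2
f = -½ (f = 1*(-1) + (½)*1 = -1 + ½ = -½ ≈ -0.50000)
f*r(1) + 120 = -2/1 + 120 = -2 + 120 = 118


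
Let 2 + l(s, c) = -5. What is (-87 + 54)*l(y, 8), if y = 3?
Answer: 231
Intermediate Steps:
l(s, c) = -7 (l(s, c) = -2 - 5 = -7)
(-87 + 54)*l(y, 8) = (-87 + 54)*(-7) = -33*(-7) = 231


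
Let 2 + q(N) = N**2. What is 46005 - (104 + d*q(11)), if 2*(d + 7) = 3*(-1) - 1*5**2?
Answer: 48400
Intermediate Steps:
d = -21 (d = -7 + (3*(-1) - 1*5**2)/2 = -7 + (-3 - 1*25)/2 = -7 + (-3 - 25)/2 = -7 + (1/2)*(-28) = -7 - 14 = -21)
q(N) = -2 + N**2
46005 - (104 + d*q(11)) = 46005 - (104 - 21*(-2 + 11**2)) = 46005 - (104 - 21*(-2 + 121)) = 46005 - (104 - 21*119) = 46005 - (104 - 2499) = 46005 - 1*(-2395) = 46005 + 2395 = 48400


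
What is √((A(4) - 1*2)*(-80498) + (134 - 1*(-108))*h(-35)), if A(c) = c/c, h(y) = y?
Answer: 2*√18007 ≈ 268.38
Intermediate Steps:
A(c) = 1
√((A(4) - 1*2)*(-80498) + (134 - 1*(-108))*h(-35)) = √((1 - 1*2)*(-80498) + (134 - 1*(-108))*(-35)) = √((1 - 2)*(-80498) + (134 + 108)*(-35)) = √(-1*(-80498) + 242*(-35)) = √(80498 - 8470) = √72028 = 2*√18007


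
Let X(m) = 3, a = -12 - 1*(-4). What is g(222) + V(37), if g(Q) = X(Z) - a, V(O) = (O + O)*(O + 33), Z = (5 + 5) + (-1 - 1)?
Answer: 5191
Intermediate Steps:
a = -8 (a = -12 + 4 = -8)
Z = 8 (Z = 10 - 2 = 8)
V(O) = 2*O*(33 + O) (V(O) = (2*O)*(33 + O) = 2*O*(33 + O))
g(Q) = 11 (g(Q) = 3 - 1*(-8) = 3 + 8 = 11)
g(222) + V(37) = 11 + 2*37*(33 + 37) = 11 + 2*37*70 = 11 + 5180 = 5191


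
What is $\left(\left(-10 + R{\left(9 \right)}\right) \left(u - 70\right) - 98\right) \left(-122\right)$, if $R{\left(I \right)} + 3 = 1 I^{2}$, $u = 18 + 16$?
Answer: $310612$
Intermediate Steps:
$u = 34$
$R{\left(I \right)} = -3 + I^{2}$ ($R{\left(I \right)} = -3 + 1 I^{2} = -3 + I^{2}$)
$\left(\left(-10 + R{\left(9 \right)}\right) \left(u - 70\right) - 98\right) \left(-122\right) = \left(\left(-10 - \left(3 - 9^{2}\right)\right) \left(34 - 70\right) - 98\right) \left(-122\right) = \left(\left(-10 + \left(-3 + 81\right)\right) \left(-36\right) - 98\right) \left(-122\right) = \left(\left(-10 + 78\right) \left(-36\right) - 98\right) \left(-122\right) = \left(68 \left(-36\right) - 98\right) \left(-122\right) = \left(-2448 - 98\right) \left(-122\right) = \left(-2546\right) \left(-122\right) = 310612$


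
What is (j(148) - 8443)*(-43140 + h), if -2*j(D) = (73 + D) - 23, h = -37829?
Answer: 691637198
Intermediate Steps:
j(D) = -25 - D/2 (j(D) = -((73 + D) - 23)/2 = -(50 + D)/2 = -25 - D/2)
(j(148) - 8443)*(-43140 + h) = ((-25 - 1/2*148) - 8443)*(-43140 - 37829) = ((-25 - 74) - 8443)*(-80969) = (-99 - 8443)*(-80969) = -8542*(-80969) = 691637198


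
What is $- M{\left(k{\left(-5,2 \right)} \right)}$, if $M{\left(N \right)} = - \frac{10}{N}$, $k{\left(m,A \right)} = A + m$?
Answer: $- \frac{10}{3} \approx -3.3333$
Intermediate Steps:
$- M{\left(k{\left(-5,2 \right)} \right)} = - \frac{-10}{2 - 5} = - \frac{-10}{-3} = - \frac{\left(-10\right) \left(-1\right)}{3} = \left(-1\right) \frac{10}{3} = - \frac{10}{3}$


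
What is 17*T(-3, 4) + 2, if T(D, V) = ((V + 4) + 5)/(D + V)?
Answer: 223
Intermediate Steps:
T(D, V) = (9 + V)/(D + V) (T(D, V) = ((4 + V) + 5)/(D + V) = (9 + V)/(D + V))
17*T(-3, 4) + 2 = 17*((9 + 4)/(-3 + 4)) + 2 = 17*(13/1) + 2 = 17*(1*13) + 2 = 17*13 + 2 = 221 + 2 = 223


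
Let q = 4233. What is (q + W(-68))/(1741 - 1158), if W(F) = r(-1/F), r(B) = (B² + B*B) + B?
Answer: 9786731/1347896 ≈ 7.2607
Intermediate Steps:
r(B) = B + 2*B² (r(B) = (B² + B²) + B = 2*B² + B = B + 2*B²)
W(F) = -(1 - 2/F)/F (W(F) = (-1/F)*(1 + 2*(-1/F)) = (-1/F)*(1 - 2/F) = -(1 - 2/F)/F)
(q + W(-68))/(1741 - 1158) = (4233 + (2 - 1*(-68))/(-68)²)/(1741 - 1158) = (4233 + (2 + 68)/4624)/583 = (4233 + (1/4624)*70)*(1/583) = (4233 + 35/2312)*(1/583) = (9786731/2312)*(1/583) = 9786731/1347896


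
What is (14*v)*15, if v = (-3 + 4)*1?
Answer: 210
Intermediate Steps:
v = 1 (v = 1*1 = 1)
(14*v)*15 = (14*1)*15 = 14*15 = 210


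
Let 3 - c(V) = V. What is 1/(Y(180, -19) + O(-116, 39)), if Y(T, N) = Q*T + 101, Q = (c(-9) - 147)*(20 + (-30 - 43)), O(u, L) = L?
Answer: 1/1288040 ≈ 7.7637e-7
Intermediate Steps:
c(V) = 3 - V
Q = 7155 (Q = ((3 - 1*(-9)) - 147)*(20 + (-30 - 43)) = ((3 + 9) - 147)*(20 - 73) = (12 - 147)*(-53) = -135*(-53) = 7155)
Y(T, N) = 101 + 7155*T (Y(T, N) = 7155*T + 101 = 101 + 7155*T)
1/(Y(180, -19) + O(-116, 39)) = 1/((101 + 7155*180) + 39) = 1/((101 + 1287900) + 39) = 1/(1288001 + 39) = 1/1288040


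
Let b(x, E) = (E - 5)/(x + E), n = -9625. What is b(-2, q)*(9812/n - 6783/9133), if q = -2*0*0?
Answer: -14081761/3196550 ≈ -4.4053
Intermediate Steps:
q = 0 (q = 0*0 = 0)
b(x, E) = (-5 + E)/(E + x)
b(-2, q)*(9812/n - 6783/9133) = ((-5 + 0)/(0 - 2))*(9812/(-9625) - 6783/9133) = (-5/(-2))*(9812*(-1/9625) - 6783*1/9133) = (-1/2*(-5))*(-892/875 - 6783/9133) = (5/2)*(-14081761/7991375) = -14081761/3196550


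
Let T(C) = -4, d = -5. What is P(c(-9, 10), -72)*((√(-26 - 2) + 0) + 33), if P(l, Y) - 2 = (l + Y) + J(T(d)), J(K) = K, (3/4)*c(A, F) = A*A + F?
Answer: 1562 + 284*I*√7/3 ≈ 1562.0 + 250.46*I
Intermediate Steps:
c(A, F) = 4*F/3 + 4*A²/3 (c(A, F) = 4*(A*A + F)/3 = 4*(A² + F)/3 = 4*(F + A²)/3 = 4*F/3 + 4*A²/3)
P(l, Y) = -2 + Y + l (P(l, Y) = 2 + ((l + Y) - 4) = 2 + ((Y + l) - 4) = 2 + (-4 + Y + l) = -2 + Y + l)
P(c(-9, 10), -72)*((√(-26 - 2) + 0) + 33) = (-2 - 72 + ((4/3)*10 + (4/3)*(-9)²))*((√(-26 - 2) + 0) + 33) = (-2 - 72 + (40/3 + (4/3)*81))*((√(-28) + 0) + 33) = (-2 - 72 + (40/3 + 108))*((2*I*√7 + 0) + 33) = (-2 - 72 + 364/3)*(2*I*√7 + 33) = 142*(33 + 2*I*√7)/3 = 1562 + 284*I*√7/3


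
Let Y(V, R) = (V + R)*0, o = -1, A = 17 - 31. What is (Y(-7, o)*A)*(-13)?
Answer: 0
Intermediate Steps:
A = -14
Y(V, R) = 0 (Y(V, R) = (R + V)*0 = 0)
(Y(-7, o)*A)*(-13) = (0*(-14))*(-13) = 0*(-13) = 0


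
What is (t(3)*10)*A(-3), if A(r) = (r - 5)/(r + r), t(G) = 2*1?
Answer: 80/3 ≈ 26.667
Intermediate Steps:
t(G) = 2
A(r) = (-5 + r)/(2*r) (A(r) = (-5 + r)/((2*r)) = (-5 + r)*(1/(2*r)) = (-5 + r)/(2*r))
(t(3)*10)*A(-3) = (2*10)*((½)*(-5 - 3)/(-3)) = 20*((½)*(-⅓)*(-8)) = 20*(4/3) = 80/3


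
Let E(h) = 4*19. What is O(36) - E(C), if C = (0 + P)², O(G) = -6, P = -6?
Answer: -82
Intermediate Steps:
C = 36 (C = (0 - 6)² = (-6)² = 36)
E(h) = 76
O(36) - E(C) = -6 - 1*76 = -6 - 76 = -82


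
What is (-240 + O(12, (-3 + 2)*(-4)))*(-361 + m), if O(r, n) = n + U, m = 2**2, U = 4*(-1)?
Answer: 85680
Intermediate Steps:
U = -4
m = 4
O(r, n) = -4 + n (O(r, n) = n - 4 = -4 + n)
(-240 + O(12, (-3 + 2)*(-4)))*(-361 + m) = (-240 + (-4 + (-3 + 2)*(-4)))*(-361 + 4) = (-240 + (-4 - 1*(-4)))*(-357) = (-240 + (-4 + 4))*(-357) = (-240 + 0)*(-357) = -240*(-357) = 85680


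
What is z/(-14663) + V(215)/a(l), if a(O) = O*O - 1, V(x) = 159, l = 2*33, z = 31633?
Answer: -135430298/63857365 ≈ -2.1208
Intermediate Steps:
l = 66
a(O) = -1 + O**2 (a(O) = O**2 - 1 = -1 + O**2)
z/(-14663) + V(215)/a(l) = 31633/(-14663) + 159/(-1 + 66**2) = 31633*(-1/14663) + 159/(-1 + 4356) = -31633/14663 + 159/4355 = -135430298/63857365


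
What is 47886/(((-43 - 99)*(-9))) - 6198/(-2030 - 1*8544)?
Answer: 42855634/1126131 ≈ 38.056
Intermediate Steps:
47886/(((-43 - 99)*(-9))) - 6198/(-2030 - 1*8544) = 47886/((-142*(-9))) - 6198/(-2030 - 8544) = 47886/1278 - 6198/(-10574) = 47886*(1/1278) - 6198*(-1/10574) = 7981/213 + 3099/5287 = 42855634/1126131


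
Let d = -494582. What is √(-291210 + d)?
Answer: 8*I*√12278 ≈ 886.45*I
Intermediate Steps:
√(-291210 + d) = √(-291210 - 494582) = √(-785792) = 8*I*√12278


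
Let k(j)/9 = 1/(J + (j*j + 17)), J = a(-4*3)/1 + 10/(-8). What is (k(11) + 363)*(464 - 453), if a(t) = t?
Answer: 1992903/499 ≈ 3993.8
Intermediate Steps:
J = -53/4 (J = -4*3/1 + 10/(-8) = -12*1 + 10*(-1/8) = -12 - 5/4 = -53/4 ≈ -13.250)
k(j) = 9/(15/4 + j**2) (k(j) = 9/(-53/4 + (j*j + 17)) = 9/(-53/4 + (j**2 + 17)) = 9/(-53/4 + (17 + j**2)) = 9/(15/4 + j**2))
(k(11) + 363)*(464 - 453) = (36/(15 + 4*11**2) + 363)*(464 - 453) = (36/(15 + 4*121) + 363)*11 = (36/(15 + 484) + 363)*11 = (36/499 + 363)*11 = (181173/499)*11 = 1992903/499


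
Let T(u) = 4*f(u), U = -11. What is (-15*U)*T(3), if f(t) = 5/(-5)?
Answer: -660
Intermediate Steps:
f(t) = -1 (f(t) = 5*(-⅕) = -1)
T(u) = -4 (T(u) = 4*(-1) = -4)
(-15*U)*T(3) = -15*(-11)*(-4) = 165*(-4) = -660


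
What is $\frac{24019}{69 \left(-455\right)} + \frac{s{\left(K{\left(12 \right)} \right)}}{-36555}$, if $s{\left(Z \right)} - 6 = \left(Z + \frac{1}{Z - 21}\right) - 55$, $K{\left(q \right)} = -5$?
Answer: $- \frac{2995959}{3923570} \approx -0.76358$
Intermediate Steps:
$s{\left(Z \right)} = -49 + Z + \frac{1}{-21 + Z}$ ($s{\left(Z \right)} = 6 - \left(55 - Z - \frac{1}{Z - 21}\right) = 6 - \left(55 - Z - \frac{1}{-21 + Z}\right) = 6 + \left(-55 + Z + \frac{1}{-21 + Z}\right) = -49 + Z + \frac{1}{-21 + Z}$)
$\frac{24019}{69 \left(-455\right)} + \frac{s{\left(K{\left(12 \right)} \right)}}{-36555} = \frac{24019}{69 \left(-455\right)} + \frac{\frac{1}{-21 - 5} \left(1030 + \left(-5\right)^{2} - -350\right)}{-36555} = \frac{24019}{-31395} + \frac{1030 + 25 + 350}{-26} \left(- \frac{1}{36555}\right) = 24019 \left(- \frac{1}{31395}\right) + \left(- \frac{1}{26}\right) 1405 \left(- \frac{1}{36555}\right) = - \frac{24019}{31395} - - \frac{281}{190086} = - \frac{24019}{31395} + \frac{281}{190086} = - \frac{2995959}{3923570}$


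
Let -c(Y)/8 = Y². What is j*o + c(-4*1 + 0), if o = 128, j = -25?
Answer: -3328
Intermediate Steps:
c(Y) = -8*Y²
j*o + c(-4*1 + 0) = -25*128 - 8*(-4*1 + 0)² = -3200 - 8*(-4 + 0)² = -3200 - 8*(-4)² = -3200 - 8*16 = -3200 - 128 = -3328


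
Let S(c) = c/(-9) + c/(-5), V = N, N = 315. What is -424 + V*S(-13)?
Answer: 850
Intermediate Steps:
V = 315
S(c) = -14*c/45 (S(c) = c*(-1/9) + c*(-1/5) = -c/9 - c/5 = -14*c/45)
-424 + V*S(-13) = -424 + 315*(-14/45*(-13)) = -424 + 315*(182/45) = -424 + 1274 = 850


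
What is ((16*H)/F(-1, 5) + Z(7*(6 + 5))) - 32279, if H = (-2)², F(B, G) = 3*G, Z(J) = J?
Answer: -482966/15 ≈ -32198.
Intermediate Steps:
H = 4
((16*H)/F(-1, 5) + Z(7*(6 + 5))) - 32279 = ((16*4)/((3*5)) + 7*(6 + 5)) - 32279 = (64/15 + 7*11) - 32279 = (64*(1/15) + 77) - 32279 = (64/15 + 77) - 32279 = 1219/15 - 32279 = -482966/15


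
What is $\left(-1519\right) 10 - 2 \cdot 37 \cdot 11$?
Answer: $-16004$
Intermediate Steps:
$\left(-1519\right) 10 - 2 \cdot 37 \cdot 11 = -15190 - 74 \cdot 11 = -15190 - 814 = -16004$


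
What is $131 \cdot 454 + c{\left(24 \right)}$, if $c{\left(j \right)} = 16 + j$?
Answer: $59514$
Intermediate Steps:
$131 \cdot 454 + c{\left(24 \right)} = 131 \cdot 454 + \left(16 + 24\right) = 59474 + 40 = 59514$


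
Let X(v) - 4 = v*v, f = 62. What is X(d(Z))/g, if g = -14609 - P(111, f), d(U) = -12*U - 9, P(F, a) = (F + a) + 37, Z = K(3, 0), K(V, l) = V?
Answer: -2029/14819 ≈ -0.13692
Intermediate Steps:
Z = 3
P(F, a) = 37 + F + a
d(U) = -9 - 12*U
X(v) = 4 + v² (X(v) = 4 + v*v = 4 + v²)
g = -14819 (g = -14609 - (37 + 111 + 62) = -14609 - 1*210 = -14609 - 210 = -14819)
X(d(Z))/g = (4 + (-9 - 12*3)²)/(-14819) = (4 + (-9 - 36)²)*(-1/14819) = (4 + (-45)²)*(-1/14819) = (4 + 2025)*(-1/14819) = 2029*(-1/14819) = -2029/14819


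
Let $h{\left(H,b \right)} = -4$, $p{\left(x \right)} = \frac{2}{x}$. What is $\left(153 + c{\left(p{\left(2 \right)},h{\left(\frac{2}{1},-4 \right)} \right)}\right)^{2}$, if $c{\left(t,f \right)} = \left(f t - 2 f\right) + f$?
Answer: $23409$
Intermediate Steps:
$c{\left(t,f \right)} = - f + f t$ ($c{\left(t,f \right)} = \left(- 2 f + f t\right) + f = - f + f t$)
$\left(153 + c{\left(p{\left(2 \right)},h{\left(\frac{2}{1},-4 \right)} \right)}\right)^{2} = \left(153 - 4 \left(-1 + \frac{2}{2}\right)\right)^{2} = \left(153 - 4 \left(-1 + 2 \cdot \frac{1}{2}\right)\right)^{2} = \left(153 - 4 \left(-1 + 1\right)\right)^{2} = \left(153 - 0\right)^{2} = \left(153 + 0\right)^{2} = 153^{2} = 23409$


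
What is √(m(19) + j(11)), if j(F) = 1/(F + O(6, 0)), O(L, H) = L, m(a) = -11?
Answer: I*√3162/17 ≈ 3.3077*I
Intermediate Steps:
j(F) = 1/(6 + F) (j(F) = 1/(F + 6) = 1/(6 + F))
√(m(19) + j(11)) = √(-11 + 1/(6 + 11)) = √(-11 + 1/17) = √(-186/17) = I*√3162/17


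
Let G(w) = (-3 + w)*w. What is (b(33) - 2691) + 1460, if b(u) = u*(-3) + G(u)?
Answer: -340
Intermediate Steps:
G(w) = w*(-3 + w)
b(u) = -3*u + u*(-3 + u) (b(u) = u*(-3) + u*(-3 + u) = -3*u + u*(-3 + u))
(b(33) - 2691) + 1460 = (33*(-6 + 33) - 2691) + 1460 = (33*27 - 2691) + 1460 = (891 - 2691) + 1460 = -1800 + 1460 = -340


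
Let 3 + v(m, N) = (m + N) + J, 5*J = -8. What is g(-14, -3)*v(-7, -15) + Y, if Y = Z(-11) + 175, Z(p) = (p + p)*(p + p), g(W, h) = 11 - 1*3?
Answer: 2231/5 ≈ 446.20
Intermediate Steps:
J = -8/5 (J = (1/5)*(-8) = -8/5 ≈ -1.6000)
g(W, h) = 8 (g(W, h) = 11 - 3 = 8)
Z(p) = 4*p**2 (Z(p) = (2*p)*(2*p) = 4*p**2)
Y = 659 (Y = 4*(-11)**2 + 175 = 4*121 + 175 = 484 + 175 = 659)
v(m, N) = -23/5 + N + m (v(m, N) = -3 + ((m + N) - 8/5) = -3 + ((N + m) - 8/5) = -3 + (-8/5 + N + m) = -23/5 + N + m)
g(-14, -3)*v(-7, -15) + Y = 8*(-23/5 - 15 - 7) + 659 = 8*(-133/5) + 659 = -1064/5 + 659 = 2231/5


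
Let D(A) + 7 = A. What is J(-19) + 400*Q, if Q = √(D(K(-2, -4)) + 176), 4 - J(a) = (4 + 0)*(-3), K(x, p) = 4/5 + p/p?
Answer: 16 + 80*√4270 ≈ 5243.6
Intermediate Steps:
K(x, p) = 9/5 (K(x, p) = 4*(⅕) + 1 = ⅘ + 1 = 9/5)
J(a) = 16 (J(a) = 4 - (4 + 0)*(-3) = 4 - 4*(-3) = 4 - 1*(-12) = 4 + 12 = 16)
D(A) = -7 + A
Q = √4270/5 (Q = √((-7 + 9/5) + 176) = √(-26/5 + 176) = √(854/5) = √4270/5 ≈ 13.069)
J(-19) + 400*Q = 16 + 400*(√4270/5) = 16 + 80*√4270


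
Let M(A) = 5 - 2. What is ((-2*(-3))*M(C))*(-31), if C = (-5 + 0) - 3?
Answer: -558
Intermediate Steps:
C = -8 (C = -5 - 3 = -8)
M(A) = 3
((-2*(-3))*M(C))*(-31) = (-2*(-3)*3)*(-31) = (6*3)*(-31) = 18*(-31) = -558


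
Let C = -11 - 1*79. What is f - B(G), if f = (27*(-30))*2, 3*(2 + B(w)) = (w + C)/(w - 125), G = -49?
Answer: -844735/522 ≈ -1618.3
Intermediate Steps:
C = -90 (C = -11 - 79 = -90)
B(w) = -2 + (-90 + w)/(3*(-125 + w)) (B(w) = -2 + ((w - 90)/(w - 125))/3 = -2 + ((-90 + w)/(-125 + w))/3 = -2 + (-90 + w)/(3*(-125 + w)))
f = -1620 (f = -810*2 = -1620)
f - B(G) = -1620 - 5*(132 - 1*(-49))/(3*(-125 - 49)) = -1620 - 5*(132 + 49)/(3*(-174)) = -1620 - 5*(-1)*181/(3*174) = -1620 - 1*(-905/522) = -1620 + 905/522 = -844735/522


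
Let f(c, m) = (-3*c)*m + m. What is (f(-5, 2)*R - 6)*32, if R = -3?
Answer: -3264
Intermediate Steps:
f(c, m) = m - 3*c*m (f(c, m) = -3*c*m + m = m - 3*c*m)
(f(-5, 2)*R - 6)*32 = ((2*(1 - 3*(-5)))*(-3) - 6)*32 = ((2*(1 + 15))*(-3) - 6)*32 = ((2*16)*(-3) - 6)*32 = (32*(-3) - 6)*32 = (-96 - 6)*32 = -102*32 = -3264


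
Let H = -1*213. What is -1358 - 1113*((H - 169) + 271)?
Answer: 122185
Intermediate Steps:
H = -213
-1358 - 1113*((H - 169) + 271) = -1358 - 1113*((-213 - 169) + 271) = -1358 - 1113*(-382 + 271) = -1358 - 1113*(-111) = -1358 + 123543 = 122185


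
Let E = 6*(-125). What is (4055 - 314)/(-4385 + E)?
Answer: -3741/5135 ≈ -0.72853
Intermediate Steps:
E = -750
(4055 - 314)/(-4385 + E) = (4055 - 314)/(-4385 - 750) = 3741/(-5135) = 3741*(-1/5135) = -3741/5135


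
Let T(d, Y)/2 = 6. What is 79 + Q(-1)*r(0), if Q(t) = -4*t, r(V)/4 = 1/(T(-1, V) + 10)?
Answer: 877/11 ≈ 79.727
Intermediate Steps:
T(d, Y) = 12 (T(d, Y) = 2*6 = 12)
r(V) = 2/11 (r(V) = 4/(12 + 10) = 4/22 = 4*(1/22) = 2/11)
79 + Q(-1)*r(0) = 79 - 4*(-1)*(2/11) = 79 + 4*(2/11) = 79 + 8/11 = 877/11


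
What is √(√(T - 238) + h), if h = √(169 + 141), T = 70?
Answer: √(√310 + 2*I*√42) ≈ 4.4424 + 1.4588*I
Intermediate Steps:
h = √310 ≈ 17.607
√(√(T - 238) + h) = √(√(70 - 238) + √310) = √(√(-168) + √310) = √(2*I*√42 + √310) = √(√310 + 2*I*√42)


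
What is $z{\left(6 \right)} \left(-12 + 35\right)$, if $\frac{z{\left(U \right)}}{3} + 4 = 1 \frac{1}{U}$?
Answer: $- \frac{529}{2} \approx -264.5$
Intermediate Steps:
$z{\left(U \right)} = -12 + \frac{3}{U}$ ($z{\left(U \right)} = -12 + 3 \cdot 1 \frac{1}{U} = -12 + \frac{3}{U}$)
$z{\left(6 \right)} \left(-12 + 35\right) = \left(-12 + \frac{3}{6}\right) \left(-12 + 35\right) = \left(-12 + 3 \cdot \frac{1}{6}\right) 23 = \left(-12 + \frac{1}{2}\right) 23 = \left(- \frac{23}{2}\right) 23 = - \frac{529}{2}$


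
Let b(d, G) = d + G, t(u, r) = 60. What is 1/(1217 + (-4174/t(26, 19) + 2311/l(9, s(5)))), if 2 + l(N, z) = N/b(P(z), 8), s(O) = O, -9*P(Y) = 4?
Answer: -66/112847 ≈ -0.00058486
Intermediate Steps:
P(Y) = -4/9 (P(Y) = -⅑*4 = -4/9)
b(d, G) = G + d
l(N, z) = -2 + 9*N/68 (l(N, z) = -2 + N/(8 - 4/9) = -2 + N/(68/9) = -2 + N*(9/68) = -2 + 9*N/68)
1/(1217 + (-4174/t(26, 19) + 2311/l(9, s(5)))) = 1/(1217 + (-4174/60 + 2311/(-2 + (9/68)*9))) = 1/(1217 + (-4174*1/60 + 2311/(-2 + 81/68))) = 1/(1217 + (-2087/30 + 2311/(-55/68))) = 1/(1217 + (-2087/30 + 2311*(-68/55))) = 1/(1217 + (-2087/30 - 157148/55)) = 1/(1217 - 193169/66) = 1/(-112847/66) = -66/112847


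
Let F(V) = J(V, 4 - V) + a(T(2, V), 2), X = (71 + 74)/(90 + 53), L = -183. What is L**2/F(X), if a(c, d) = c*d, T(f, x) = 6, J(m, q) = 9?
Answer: 11163/7 ≈ 1594.7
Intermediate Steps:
X = 145/143 ≈ 1.0140
F(V) = 21 (F(V) = 9 + 6*2 = 9 + 12 = 21)
L**2/F(X) = (-183)**2/21 = 33489*(1/21) = 11163/7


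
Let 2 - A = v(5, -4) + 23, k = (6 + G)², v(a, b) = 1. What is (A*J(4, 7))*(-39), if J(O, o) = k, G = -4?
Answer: 3432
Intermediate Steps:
k = 4 (k = (6 - 4)² = 2² = 4)
J(O, o) = 4
A = -22 (A = 2 - (1 + 23) = 2 - 1*24 = 2 - 24 = -22)
(A*J(4, 7))*(-39) = -22*4*(-39) = -88*(-39) = 3432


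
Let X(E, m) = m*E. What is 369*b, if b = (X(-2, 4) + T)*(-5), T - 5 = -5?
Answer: 14760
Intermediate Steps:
T = 0 (T = 5 - 5 = 0)
X(E, m) = E*m
b = 40 (b = (-2*4 + 0)*(-5) = (-8 + 0)*(-5) = -8*(-5) = 40)
369*b = 369*40 = 14760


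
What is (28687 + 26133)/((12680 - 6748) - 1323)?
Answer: 54820/4609 ≈ 11.894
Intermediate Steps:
(28687 + 26133)/((12680 - 6748) - 1323) = 54820/(5932 - 1323) = 54820/4609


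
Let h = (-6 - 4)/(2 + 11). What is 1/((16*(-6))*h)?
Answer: 13/960 ≈ 0.013542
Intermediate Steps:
h = -10/13 ≈ -0.76923
1/((16*(-6))*h) = 1/((16*(-6))*(-10/13)) = 1/(-96*(-10/13)) = 1/(960/13) = 13/960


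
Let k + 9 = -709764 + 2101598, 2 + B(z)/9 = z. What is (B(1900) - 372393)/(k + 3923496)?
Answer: -32301/483211 ≈ -0.066847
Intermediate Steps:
B(z) = -18 + 9*z
k = 1391825 (k = -9 + (-709764 + 2101598) = -9 + 1391834 = 1391825)
(B(1900) - 372393)/(k + 3923496) = ((-18 + 9*1900) - 372393)/(1391825 + 3923496) = ((-18 + 17100) - 372393)/5315321 = (17082 - 372393)*(1/5315321) = -355311*1/5315321 = -32301/483211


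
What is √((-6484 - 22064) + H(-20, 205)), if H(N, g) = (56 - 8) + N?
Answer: 2*I*√7130 ≈ 168.88*I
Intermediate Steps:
H(N, g) = 48 + N
√((-6484 - 22064) + H(-20, 205)) = √((-6484 - 22064) + (48 - 20)) = √(-28548 + 28) = √(-28520) = 2*I*√7130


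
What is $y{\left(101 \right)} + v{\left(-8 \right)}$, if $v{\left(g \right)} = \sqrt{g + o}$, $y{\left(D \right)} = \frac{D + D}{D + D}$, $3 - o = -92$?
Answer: $1 + \sqrt{87} \approx 10.327$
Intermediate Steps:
$o = 95$ ($o = 3 - -92 = 3 + 92 = 95$)
$y{\left(D \right)} = 1$ ($y{\left(D \right)} = \frac{2 D}{2 D} = 2 D \frac{1}{2 D} = 1$)
$v{\left(g \right)} = \sqrt{95 + g}$ ($v{\left(g \right)} = \sqrt{g + 95} = \sqrt{95 + g}$)
$y{\left(101 \right)} + v{\left(-8 \right)} = 1 + \sqrt{95 - 8} = 1 + \sqrt{87}$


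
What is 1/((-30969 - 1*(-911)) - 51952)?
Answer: -1/82010 ≈ -1.2194e-5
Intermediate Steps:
1/((-30969 - 1*(-911)) - 51952) = 1/((-30969 + 911) - 51952) = 1/(-30058 - 51952) = 1/(-82010) = -1/82010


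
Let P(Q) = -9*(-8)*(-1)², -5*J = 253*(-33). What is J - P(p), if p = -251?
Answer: 7989/5 ≈ 1597.8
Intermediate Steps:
J = 8349/5 (J = -253*(-33)/5 = -⅕*(-8349) = 8349/5 ≈ 1669.8)
P(Q) = 72 (P(Q) = 72*1 = 72)
J - P(p) = 8349/5 - 1*72 = 8349/5 - 72 = 7989/5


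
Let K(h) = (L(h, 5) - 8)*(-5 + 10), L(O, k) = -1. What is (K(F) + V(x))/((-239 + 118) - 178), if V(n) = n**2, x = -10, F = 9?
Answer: -55/299 ≈ -0.18395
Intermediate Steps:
K(h) = -45 (K(h) = (-1 - 8)*(-5 + 10) = -9*5 = -45)
(K(F) + V(x))/((-239 + 118) - 178) = (-45 + (-10)**2)/((-239 + 118) - 178) = (-45 + 100)/(-121 - 178) = 55/(-299) = 55*(-1/299) = -55/299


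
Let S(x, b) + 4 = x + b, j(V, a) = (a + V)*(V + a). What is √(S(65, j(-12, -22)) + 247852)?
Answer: √249069 ≈ 499.07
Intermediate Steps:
j(V, a) = (V + a)² (j(V, a) = (V + a)*(V + a) = (V + a)²)
S(x, b) = -4 + b + x (S(x, b) = -4 + (x + b) = -4 + (b + x) = -4 + b + x)
√(S(65, j(-12, -22)) + 247852) = √((-4 + (-12 - 22)² + 65) + 247852) = √((-4 + (-34)² + 65) + 247852) = √((-4 + 1156 + 65) + 247852) = √(1217 + 247852) = √249069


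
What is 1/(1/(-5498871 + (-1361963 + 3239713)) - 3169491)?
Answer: -3621121/11477110419412 ≈ -3.1551e-7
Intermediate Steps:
1/(1/(-5498871 + (-1361963 + 3239713)) - 3169491) = 1/(1/(-5498871 + 1877750) - 3169491) = 1/(1/(-3621121) - 3169491) = 1/(-1/3621121 - 3169491) = 1/(-11477110419412/3621121) = -3621121/11477110419412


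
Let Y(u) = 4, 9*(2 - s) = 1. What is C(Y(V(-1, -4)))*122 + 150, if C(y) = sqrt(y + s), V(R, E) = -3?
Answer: 150 + 122*sqrt(53)/3 ≈ 446.06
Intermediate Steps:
s = 17/9 (s = 2 - 1/9*1 = 2 - 1/9 = 17/9 ≈ 1.8889)
C(y) = sqrt(17/9 + y) (C(y) = sqrt(y + 17/9) = sqrt(17/9 + y))
C(Y(V(-1, -4)))*122 + 150 = (sqrt(17 + 9*4)/3)*122 + 150 = (sqrt(17 + 36)/3)*122 + 150 = (sqrt(53)/3)*122 + 150 = 122*sqrt(53)/3 + 150 = 150 + 122*sqrt(53)/3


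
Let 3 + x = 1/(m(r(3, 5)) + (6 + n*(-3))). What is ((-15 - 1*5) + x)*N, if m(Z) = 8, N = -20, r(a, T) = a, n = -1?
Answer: 7800/17 ≈ 458.82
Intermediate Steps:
x = -50/17 (x = -3 + 1/(8 + (6 - 1*(-3))) = -3 + 1/(8 + (6 + 3)) = -3 + 1/(8 + 9) = -3 + 1/17 = -50/17 ≈ -2.9412)
((-15 - 1*5) + x)*N = ((-15 - 1*5) - 50/17)*(-20) = ((-15 - 5) - 50/17)*(-20) = (-20 - 50/17)*(-20) = -390/17*(-20) = 7800/17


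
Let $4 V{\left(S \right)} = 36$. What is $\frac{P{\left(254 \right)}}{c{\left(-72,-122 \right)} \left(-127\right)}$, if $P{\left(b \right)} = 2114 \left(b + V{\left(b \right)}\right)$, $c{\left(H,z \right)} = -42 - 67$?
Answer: $\frac{555982}{13843} \approx 40.163$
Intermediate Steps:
$c{\left(H,z \right)} = -109$ ($c{\left(H,z \right)} = -42 - 67 = -109$)
$V{\left(S \right)} = 9$ ($V{\left(S \right)} = \frac{1}{4} \cdot 36 = 9$)
$P{\left(b \right)} = 19026 + 2114 b$ ($P{\left(b \right)} = 2114 \left(b + 9\right) = 2114 \left(9 + b\right) = 19026 + 2114 b$)
$\frac{P{\left(254 \right)}}{c{\left(-72,-122 \right)} \left(-127\right)} = \frac{19026 + 2114 \cdot 254}{\left(-109\right) \left(-127\right)} = \frac{19026 + 536956}{13843} = 555982 \cdot \frac{1}{13843} = \frac{555982}{13843}$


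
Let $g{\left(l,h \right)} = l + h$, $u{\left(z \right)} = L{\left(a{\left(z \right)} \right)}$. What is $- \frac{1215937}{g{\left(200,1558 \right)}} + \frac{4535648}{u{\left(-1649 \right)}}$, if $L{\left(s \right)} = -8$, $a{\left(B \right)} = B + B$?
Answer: $- \frac{997924585}{1758} \approx -5.6765 \cdot 10^{5}$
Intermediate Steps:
$a{\left(B \right)} = 2 B$
$u{\left(z \right)} = -8$
$g{\left(l,h \right)} = h + l$
$- \frac{1215937}{g{\left(200,1558 \right)}} + \frac{4535648}{u{\left(-1649 \right)}} = - \frac{1215937}{1558 + 200} + \frac{4535648}{-8} = - \frac{1215937}{1758} + 4535648 \left(- \frac{1}{8}\right) = \left(-1215937\right) \frac{1}{1758} - 566956 = - \frac{1215937}{1758} - 566956 = - \frac{997924585}{1758}$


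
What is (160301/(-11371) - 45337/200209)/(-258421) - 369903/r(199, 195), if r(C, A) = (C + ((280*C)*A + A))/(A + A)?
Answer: -42435635510055292502523/3196255807905329080343 ≈ -13.277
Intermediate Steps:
r(C, A) = (A + C + 280*A*C)/(2*A) (r(C, A) = (C + (280*A*C + A))/((2*A)) = (C + (A + 280*A*C))*(1/(2*A)) = (A + C + 280*A*C)*(1/(2*A)) = (A + C + 280*A*C)/(2*A))
(160301/(-11371) - 45337/200209)/(-258421) - 369903/r(199, 195) = (160301/(-11371) - 45337/200209)/(-258421) - 369903*390/(199 + 195*(1 + 280*199)) = (160301*(-1/11371) - 45337*1/200209)*(-1/258421) - 369903*390/(199 + 195*(1 + 55720)) = (-160301/11371 - 45337/200209)*(-1/258421) - 369903*390/(199 + 195*55721) = -32609229936/2276576539*(-1/258421) - 369903*390/(199 + 10865595) = 32609229936/588315185784919 - 369903/((1/2)*(1/195)*10865794) = 32609229936/588315185784919 - 369903/5432897/195 = 32609229936/588315185784919 - 369903*195/5432897 = 32609229936/588315185784919 - 72131085/5432897 = -42435635510055292502523/3196255807905329080343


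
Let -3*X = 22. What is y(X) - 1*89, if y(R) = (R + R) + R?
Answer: -111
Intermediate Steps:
X = -22/3 (X = -⅓*22 = -22/3 ≈ -7.3333)
y(R) = 3*R (y(R) = 2*R + R = 3*R)
y(X) - 1*89 = 3*(-22/3) - 1*89 = -22 - 89 = -111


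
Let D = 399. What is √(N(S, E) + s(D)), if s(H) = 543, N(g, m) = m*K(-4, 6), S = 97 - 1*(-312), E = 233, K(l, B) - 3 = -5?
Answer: √77 ≈ 8.7750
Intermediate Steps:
K(l, B) = -2 (K(l, B) = 3 - 5 = -2)
S = 409 (S = 97 + 312 = 409)
N(g, m) = -2*m (N(g, m) = m*(-2) = -2*m)
√(N(S, E) + s(D)) = √(-2*233 + 543) = √(-466 + 543) = √77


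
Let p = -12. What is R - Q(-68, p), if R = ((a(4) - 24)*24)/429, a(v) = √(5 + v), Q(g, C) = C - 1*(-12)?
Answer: -168/143 ≈ -1.1748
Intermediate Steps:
Q(g, C) = 12 + C (Q(g, C) = C + 12 = 12 + C)
R = -168/143 (R = ((√(5 + 4) - 24)*24)/429 = ((√9 - 24)*24)*(1/429) = ((3 - 24)*24)*(1/429) = -21*24*(1/429) = -504*1/429 = -168/143 ≈ -1.1748)
R - Q(-68, p) = -168/143 - (12 - 12) = -168/143 - 1*0 = -168/143 + 0 = -168/143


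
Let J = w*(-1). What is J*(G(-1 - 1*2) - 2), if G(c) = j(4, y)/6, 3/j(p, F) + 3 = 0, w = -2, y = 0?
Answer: -13/3 ≈ -4.3333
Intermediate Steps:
j(p, F) = -1 (j(p, F) = 3/(-3 + 0) = 3/(-3) = 3*(-1/3) = -1)
G(c) = -1/6
J = 2 (J = -2*(-1) = 2)
J*(G(-1 - 1*2) - 2) = 2*(-1/6 - 2) = 2*(-13/6) = -13/3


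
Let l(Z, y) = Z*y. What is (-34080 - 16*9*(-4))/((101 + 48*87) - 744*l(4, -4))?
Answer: -33504/16181 ≈ -2.0706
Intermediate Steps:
(-34080 - 16*9*(-4))/((101 + 48*87) - 744*l(4, -4)) = (-34080 - 16*9*(-4))/((101 + 48*87) - 2976*(-4)) = (-34080 - 144*(-4))/((101 + 4176) - 744*(-16)) = (-34080 + 576)/(4277 + 11904) = -33504/16181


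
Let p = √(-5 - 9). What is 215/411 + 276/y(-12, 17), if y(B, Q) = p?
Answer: 215/411 - 138*I*√14/7 ≈ 0.52311 - 73.764*I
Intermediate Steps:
p = I*√14 (p = √(-14) = I*√14 ≈ 3.7417*I)
y(B, Q) = I*√14
215/411 + 276/y(-12, 17) = 215/411 + 276/((I*√14)) = 215*(1/411) + 276*(-I*√14/14) = 215/411 - 138*I*√14/7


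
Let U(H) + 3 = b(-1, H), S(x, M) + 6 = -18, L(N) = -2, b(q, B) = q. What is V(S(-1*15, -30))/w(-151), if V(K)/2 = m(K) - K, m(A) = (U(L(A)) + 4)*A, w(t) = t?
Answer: -48/151 ≈ -0.31788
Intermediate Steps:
S(x, M) = -24 (S(x, M) = -6 - 18 = -24)
U(H) = -4 (U(H) = -3 - 1 = -4)
m(A) = 0 (m(A) = (-4 + 4)*A = 0*A = 0)
V(K) = -2*K (V(K) = 2*(0 - K) = 2*(-K) = -2*K)
V(S(-1*15, -30))/w(-151) = -2*(-24)/(-151) = 48*(-1/151) = -48/151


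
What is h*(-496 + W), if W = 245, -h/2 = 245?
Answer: 122990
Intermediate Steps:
h = -490 (h = -2*245 = -490)
h*(-496 + W) = -490*(-496 + 245) = -490*(-251) = 122990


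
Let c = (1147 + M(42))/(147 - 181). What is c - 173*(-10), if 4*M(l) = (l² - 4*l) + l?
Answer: 114527/68 ≈ 1684.2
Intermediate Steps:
M(l) = -3*l/4 + l²/4 (M(l) = ((l² - 4*l) + l)/4 = (l² - 3*l)/4 = -3*l/4 + l²/4)
c = -3113/68 (c = (1147 + (¼)*42*(-3 + 42))/(147 - 181) = (1147 + (¼)*42*39)/(-34) = (1147 + 819/2)*(-1/34) = (3113/2)*(-1/34) = -3113/68 ≈ -45.779)
c - 173*(-10) = -3113/68 - 173*(-10) = -3113/68 + 1730 = 114527/68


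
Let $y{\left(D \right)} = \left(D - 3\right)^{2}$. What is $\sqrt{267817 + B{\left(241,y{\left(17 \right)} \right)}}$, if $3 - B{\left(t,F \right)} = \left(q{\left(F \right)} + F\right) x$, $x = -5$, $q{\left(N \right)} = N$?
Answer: $2 \sqrt{67445} \approx 519.4$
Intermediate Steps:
$y{\left(D \right)} = \left(-3 + D\right)^{2}$
$B{\left(t,F \right)} = 3 + 10 F$ ($B{\left(t,F \right)} = 3 - \left(F + F\right) \left(-5\right) = 3 - 2 F \left(-5\right) = 3 - - 10 F = 3 + 10 F$)
$\sqrt{267817 + B{\left(241,y{\left(17 \right)} \right)}} = \sqrt{267817 + \left(3 + 10 \left(-3 + 17\right)^{2}\right)} = \sqrt{267817 + \left(3 + 10 \cdot 14^{2}\right)} = \sqrt{267817 + \left(3 + 10 \cdot 196\right)} = \sqrt{267817 + \left(3 + 1960\right)} = \sqrt{267817 + 1963} = \sqrt{269780} = 2 \sqrt{67445}$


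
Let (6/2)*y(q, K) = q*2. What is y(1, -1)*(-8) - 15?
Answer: -61/3 ≈ -20.333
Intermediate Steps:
y(q, K) = 2*q/3 (y(q, K) = (q*2)/3 = (2*q)/3 = 2*q/3)
y(1, -1)*(-8) - 15 = ((⅔)*1)*(-8) - 15 = (⅔)*(-8) - 15 = -16/3 - 15 = -61/3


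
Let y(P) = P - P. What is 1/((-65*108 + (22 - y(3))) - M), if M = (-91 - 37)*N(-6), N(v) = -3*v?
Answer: -1/4694 ≈ -0.00021304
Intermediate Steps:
y(P) = 0
M = -2304 (M = (-91 - 37)*(-3*(-6)) = -128*18 = -2304)
1/((-65*108 + (22 - y(3))) - M) = 1/((-65*108 + (22 - 1*0)) - 1*(-2304)) = 1/((-7020 + (22 + 0)) + 2304) = 1/((-7020 + 22) + 2304) = 1/(-6998 + 2304) = 1/(-4694) = -1/4694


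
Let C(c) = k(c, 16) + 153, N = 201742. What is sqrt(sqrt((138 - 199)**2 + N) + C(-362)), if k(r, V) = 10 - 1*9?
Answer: sqrt(154 + sqrt(205463)) ≈ 24.643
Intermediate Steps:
k(r, V) = 1 (k(r, V) = 10 - 9 = 1)
C(c) = 154 (C(c) = 1 + 153 = 154)
sqrt(sqrt((138 - 199)**2 + N) + C(-362)) = sqrt(sqrt((138 - 199)**2 + 201742) + 154) = sqrt(sqrt((-61)**2 + 201742) + 154) = sqrt(sqrt(3721 + 201742) + 154) = sqrt(sqrt(205463) + 154) = sqrt(154 + sqrt(205463))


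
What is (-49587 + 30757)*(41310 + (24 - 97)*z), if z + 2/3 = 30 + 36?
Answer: -2064182260/3 ≈ -6.8806e+8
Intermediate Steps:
z = 196/3 (z = -⅔ + (30 + 36) = -⅔ + 66 = 196/3 ≈ 65.333)
(-49587 + 30757)*(41310 + (24 - 97)*z) = (-49587 + 30757)*(41310 + (24 - 97)*(196/3)) = -18830*(41310 - 73*196/3) = -18830*(41310 - 14308/3) = -18830*109622/3 = -2064182260/3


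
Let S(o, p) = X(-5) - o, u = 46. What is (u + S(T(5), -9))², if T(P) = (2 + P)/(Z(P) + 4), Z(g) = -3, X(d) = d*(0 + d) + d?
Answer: 3481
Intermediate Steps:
X(d) = d + d² (X(d) = d*d + d = d² + d = d + d²)
T(P) = 2 + P (T(P) = (2 + P)/(-3 + 4) = (2 + P)/1 = (2 + P)*1 = 2 + P)
S(o, p) = 20 - o (S(o, p) = -5*(1 - 5) - o = -5*(-4) - o = 20 - o)
(u + S(T(5), -9))² = (46 + (20 - (2 + 5)))² = (46 + (20 - 1*7))² = (46 + (20 - 7))² = (46 + 13)² = 59² = 3481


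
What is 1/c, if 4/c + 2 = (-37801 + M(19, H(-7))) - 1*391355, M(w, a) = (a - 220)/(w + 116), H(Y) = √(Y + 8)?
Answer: -19312183/180 ≈ -1.0729e+5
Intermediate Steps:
H(Y) = √(8 + Y)
M(w, a) = (-220 + a)/(116 + w)
c = -180/19312183 (c = 4/(-2 + ((-37801 + (-220 + √(8 - 7))/(116 + 19)) - 1*391355)) = 4/(-2 + ((-37801 + (-220 + √1)/135) - 391355)) = 4/(-2 + ((-37801 + (-220 + 1)/135) - 391355)) = 4/(-2 + ((-37801 + (1/135)*(-219)) - 391355)) = 4/(-2 + ((-37801 - 73/45) - 391355)) = 4/(-2 + (-1701118/45 - 391355)) = 4/(-2 - 19312093/45) = 4/(-19312183/45) = 4*(-45/19312183) = -180/19312183 ≈ -9.3205e-6)
1/c = 1/(-180/19312183) = -19312183/180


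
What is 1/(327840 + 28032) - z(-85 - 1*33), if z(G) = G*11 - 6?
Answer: 464057089/355872 ≈ 1304.0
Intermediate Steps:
z(G) = -6 + 11*G (z(G) = 11*G - 6 = -6 + 11*G)
1/(327840 + 28032) - z(-85 - 1*33) = 1/(327840 + 28032) - (-6 + 11*(-85 - 1*33)) = 1/355872 - (-6 + 11*(-85 - 33)) = 1/355872 - (-6 + 11*(-118)) = 1/355872 - (-6 - 1298) = 1/355872 - 1*(-1304) = 1/355872 + 1304 = 464057089/355872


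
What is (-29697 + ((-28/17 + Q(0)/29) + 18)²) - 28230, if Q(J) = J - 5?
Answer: -14015466894/243049 ≈ -57665.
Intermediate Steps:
Q(J) = -5 + J
(-29697 + ((-28/17 + Q(0)/29) + 18)²) - 28230 = (-29697 + ((-28/17 + (-5 + 0)/29) + 18)²) - 28230 = (-29697 + ((-28*1/17 - 5*1/29) + 18)²) - 28230 = (-29697 + ((-28/17 - 5/29) + 18)²) - 28230 = (-29697 + (-897/493 + 18)²) - 28230 = (-29697 + (7977/493)²) - 28230 = (-29697 + 63632529/243049) - 28230 = -7154193624/243049 - 28230 = -14015466894/243049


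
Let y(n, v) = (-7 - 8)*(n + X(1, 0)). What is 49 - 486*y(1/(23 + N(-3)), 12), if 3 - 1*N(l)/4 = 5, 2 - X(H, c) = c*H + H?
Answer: 7825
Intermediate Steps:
X(H, c) = 2 - H - H*c (X(H, c) = 2 - (c*H + H) = 2 - (H*c + H) = 2 - (H + H*c) = 2 + (-H - H*c) = 2 - H - H*c)
N(l) = -8 (N(l) = 12 - 4*5 = 12 - 20 = -8)
y(n, v) = -15 - 15*n (y(n, v) = (-7 - 8)*(n + (2 - 1*1 - 1*1*0)) = -15*(n + (2 - 1 + 0)) = -15*(n + 1) = -15*(1 + n) = -15 - 15*n)
49 - 486*y(1/(23 + N(-3)), 12) = 49 - 486*(-15 - 15/(23 - 8)) = 49 - 486*(-15 - 15/15) = 49 - 486*(-15 - 15*1/15) = 49 - 486*(-15 - 1) = 49 - 486*(-16) = 49 + 7776 = 7825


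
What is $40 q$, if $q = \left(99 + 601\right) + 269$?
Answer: $38760$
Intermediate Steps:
$q = 969$ ($q = 700 + 269 = 969$)
$40 q = 40 \cdot 969 = 38760$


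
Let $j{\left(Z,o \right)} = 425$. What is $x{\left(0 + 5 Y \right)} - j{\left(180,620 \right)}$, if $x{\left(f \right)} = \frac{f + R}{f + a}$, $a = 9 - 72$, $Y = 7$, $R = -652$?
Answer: $- \frac{11283}{28} \approx -402.96$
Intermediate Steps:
$a = -63$ ($a = 9 - 72 = -63$)
$x{\left(f \right)} = \frac{-652 + f}{-63 + f}$ ($x{\left(f \right)} = \frac{f - 652}{f - 63} = \frac{-652 + f}{-63 + f}$)
$x{\left(0 + 5 Y \right)} - j{\left(180,620 \right)} = \frac{-652 + \left(0 + 5 \cdot 7\right)}{-63 + \left(0 + 5 \cdot 7\right)} - 425 = \frac{-652 + \left(0 + 35\right)}{-63 + \left(0 + 35\right)} - 425 = \frac{-652 + 35}{-63 + 35} - 425 = \frac{1}{-28} \left(-617\right) - 425 = \left(- \frac{1}{28}\right) \left(-617\right) - 425 = \frac{617}{28} - 425 = - \frac{11283}{28}$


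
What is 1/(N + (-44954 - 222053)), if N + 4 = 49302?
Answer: -1/217709 ≈ -4.5933e-6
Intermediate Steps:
N = 49298 (N = -4 + 49302 = 49298)
1/(N + (-44954 - 222053)) = 1/(49298 + (-44954 - 222053)) = 1/(49298 - 267007) = 1/(-217709) = -1/217709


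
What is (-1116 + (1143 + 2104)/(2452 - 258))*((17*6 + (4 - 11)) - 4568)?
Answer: 10937634561/2194 ≈ 4.9852e+6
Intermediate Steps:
(-1116 + (1143 + 2104)/(2452 - 258))*((17*6 + (4 - 11)) - 4568) = (-1116 + 3247/2194)*((102 - 7) - 4568) = (-1116 + 3247*(1/2194))*(95 - 4568) = (-1116 + 3247/2194)*(-4473) = -2445257/2194*(-4473) = 10937634561/2194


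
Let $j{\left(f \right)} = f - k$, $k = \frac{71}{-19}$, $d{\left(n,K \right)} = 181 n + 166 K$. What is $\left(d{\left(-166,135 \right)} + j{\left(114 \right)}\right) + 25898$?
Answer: $\frac{349215}{19} \approx 18380.0$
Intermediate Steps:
$d{\left(n,K \right)} = 166 K + 181 n$
$k = - \frac{71}{19}$ ($k = 71 \left(- \frac{1}{19}\right) = - \frac{71}{19} \approx -3.7368$)
$j{\left(f \right)} = \frac{71}{19} + f$ ($j{\left(f \right)} = f - - \frac{71}{19} = f + \frac{71}{19} = \frac{71}{19} + f$)
$\left(d{\left(-166,135 \right)} + j{\left(114 \right)}\right) + 25898 = \left(\left(166 \cdot 135 + 181 \left(-166\right)\right) + \left(\frac{71}{19} + 114\right)\right) + 25898 = \left(\left(22410 - 30046\right) + \frac{2237}{19}\right) + 25898 = \left(-7636 + \frac{2237}{19}\right) + 25898 = - \frac{142847}{19} + 25898 = \frac{349215}{19}$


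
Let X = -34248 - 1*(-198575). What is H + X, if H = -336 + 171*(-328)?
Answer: 107903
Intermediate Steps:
X = 164327 (X = -34248 + 198575 = 164327)
H = -56424 (H = -336 - 56088 = -56424)
H + X = -56424 + 164327 = 107903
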